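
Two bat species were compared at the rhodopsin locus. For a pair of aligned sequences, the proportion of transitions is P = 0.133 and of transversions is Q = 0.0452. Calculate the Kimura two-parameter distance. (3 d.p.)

Under the Kimura two-parameter model, d = −½ ln(1 − 2P − Q) − ¼ ln(1 − 2Q).
1 − 2P − Q = 0.6888, giving −½ ln(0.6888) = 0.186402.
1 − 2Q = 0.9096, giving −¼ ln(0.9096) = 0.023688.
d = 0.186402 + 0.023688 = 0.210090.

0.210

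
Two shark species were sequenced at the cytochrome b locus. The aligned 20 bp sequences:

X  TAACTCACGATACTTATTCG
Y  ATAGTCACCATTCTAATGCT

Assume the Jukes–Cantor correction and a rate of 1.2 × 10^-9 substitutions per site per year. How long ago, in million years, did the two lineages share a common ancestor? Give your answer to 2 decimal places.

The sequences differ at 8 of 20 sites (1, 2, 4, 9, 12, 15, 18, 20), so p = 8/20 = 0.4.
d = −(3/4) ln(1 − 4p/3) = −0.75 ln(1 − 0.533333) = −0.75 ln(0.466667)
  = −0.75 × (-0.762139) = 0.571604 substitutions/site.
Under a molecular clock d = 2μt, so t = d/(2μ) = 0.571604 / (2 × 1.2 × 10^-9) = 238.17 million years.

238.17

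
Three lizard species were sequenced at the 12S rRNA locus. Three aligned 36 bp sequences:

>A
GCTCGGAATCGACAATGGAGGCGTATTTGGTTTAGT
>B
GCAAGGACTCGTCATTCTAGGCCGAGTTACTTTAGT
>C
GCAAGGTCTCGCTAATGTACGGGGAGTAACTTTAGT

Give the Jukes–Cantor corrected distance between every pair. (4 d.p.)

d(A,B) = 0.4408, d(A,C) = 0.5482, d(B,C) = 0.3041

A–B: 12/36 sites differ → p ≈ 0.333333, d = −0.75 ln(1 − 0.444444) = 0.440839 ≈ 0.4408.
A–C: 14/36 sites differ → p ≈ 0.388889, d = −0.75 ln(1 − 0.518519) = 0.548166 ≈ 0.5482.
B–C: 9/36 sites differ → p = 0.25, d = −0.75 ln(1 − 0.333333) = 0.304098 ≈ 0.3041.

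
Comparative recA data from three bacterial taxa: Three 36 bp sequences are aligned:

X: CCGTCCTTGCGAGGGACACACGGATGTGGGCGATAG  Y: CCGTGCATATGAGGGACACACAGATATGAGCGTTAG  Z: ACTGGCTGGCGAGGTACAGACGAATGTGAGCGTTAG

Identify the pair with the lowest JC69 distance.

X and Y

X–Y: 8/36 differ, p = 0.222, d = 0.264.
X–Z: 10/36 differ, p = 0.278, d = 0.347.
Y–Z: 12/36 differ, p = 0.333, d = 0.441.
The smallest distance is between X and Y.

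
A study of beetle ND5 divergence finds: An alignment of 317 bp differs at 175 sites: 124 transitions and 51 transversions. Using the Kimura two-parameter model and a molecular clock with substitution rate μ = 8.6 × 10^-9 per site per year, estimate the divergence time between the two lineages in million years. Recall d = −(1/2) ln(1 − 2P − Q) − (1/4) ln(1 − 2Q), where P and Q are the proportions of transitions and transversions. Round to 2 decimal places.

89.03

P = 124/317 ≈ 0.391167 and Q = 51/317 ≈ 0.160883.
Under the Kimura two-parameter model, d = −½ ln(1 − 2P − Q) − ¼ ln(1 − 2Q).
1 − 2P − Q = 0.056783, giving −½ ln(0.056783) = 1.434259.
1 − 2Q = 0.678234, giving −¼ ln(0.678234) = 0.097066.
d = 1.434259 + 0.097066 = 1.531325.
Under a molecular clock d = 2μt, so t = d/(2μ) = 1.531325 / (2 × 8.6 × 10^-9) = 89.03 million years.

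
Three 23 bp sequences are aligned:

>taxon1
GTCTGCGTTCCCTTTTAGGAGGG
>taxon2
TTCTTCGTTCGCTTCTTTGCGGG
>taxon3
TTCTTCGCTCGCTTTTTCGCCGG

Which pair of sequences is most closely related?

taxon2 and taxon3

taxon1–taxon2: 7/23 differ, p = 0.304, d = 0.390.
taxon1–taxon3: 8/23 differ, p = 0.348, d = 0.467.
taxon2–taxon3: 4/23 differ, p = 0.174, d = 0.198.
The smallest distance is between taxon2 and taxon3.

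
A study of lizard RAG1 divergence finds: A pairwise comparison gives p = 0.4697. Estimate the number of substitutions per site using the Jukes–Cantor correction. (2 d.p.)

d = −(3/4) ln(1 − 4p/3) = −0.75 ln(1 − 0.626267) = −0.75 ln(0.373733)
  = −0.75 × (-0.984214) = 0.738161 substitutions/site.

0.74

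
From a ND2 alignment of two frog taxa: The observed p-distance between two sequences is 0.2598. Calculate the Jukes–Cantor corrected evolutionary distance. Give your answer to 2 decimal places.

d = −(3/4) ln(1 − 4p/3) = −0.75 ln(1 − 0.3464) = −0.75 ln(0.6536)
  = −0.75 × (-0.425260) = 0.318945 substitutions/site.

0.32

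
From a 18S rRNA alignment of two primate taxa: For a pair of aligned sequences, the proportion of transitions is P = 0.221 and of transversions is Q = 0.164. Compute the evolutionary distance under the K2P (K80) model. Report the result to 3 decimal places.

Under the Kimura two-parameter model, d = −½ ln(1 − 2P − Q) − ¼ ln(1 − 2Q).
1 − 2P − Q = 0.394, giving −½ ln(0.394) = 0.465702.
1 − 2Q = 0.672, giving −¼ ln(0.672) = 0.099374.
d = 0.465702 + 0.099374 = 0.565076.

0.565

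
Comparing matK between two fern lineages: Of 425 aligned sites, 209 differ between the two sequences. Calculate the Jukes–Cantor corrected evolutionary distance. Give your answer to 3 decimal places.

0.800

p = 209/425 ≈ 0.491765.
d = −(3/4) ln(1 − 4p/3) = −0.75 ln(1 − 0.655687) = −0.75 ln(0.344313)
  = −0.75 × (-1.066204) = 0.799653 substitutions/site.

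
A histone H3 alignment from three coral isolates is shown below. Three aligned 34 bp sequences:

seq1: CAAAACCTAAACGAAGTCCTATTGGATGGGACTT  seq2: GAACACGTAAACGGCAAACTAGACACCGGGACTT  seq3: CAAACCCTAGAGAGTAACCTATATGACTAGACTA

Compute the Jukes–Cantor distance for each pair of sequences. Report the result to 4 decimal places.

d(seq1,seq2) = 0.5972, d(seq1,seq3) = 0.5972, d(seq2,seq3) = 0.7405

seq1–seq2: 14/34 sites differ → p ≈ 0.411765, d = −0.75 ln(1 − 0.54902) = 0.597249 ≈ 0.5972.
seq1–seq3: 14/34 sites differ → p ≈ 0.411765, d = −0.75 ln(1 − 0.54902) = 0.597249 ≈ 0.5972.
seq2–seq3: 16/34 sites differ → p ≈ 0.470588, d = −0.75 ln(1 − 0.627451) = 0.740540 ≈ 0.7405.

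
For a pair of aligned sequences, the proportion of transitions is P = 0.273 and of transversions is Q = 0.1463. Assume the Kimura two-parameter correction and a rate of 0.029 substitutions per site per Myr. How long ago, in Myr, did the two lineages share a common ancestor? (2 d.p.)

11.65

Under the Kimura two-parameter model, d = −½ ln(1 − 2P − Q) − ¼ ln(1 − 2Q).
1 − 2P − Q = 0.3077, giving −½ ln(0.3077) = 0.589315.
1 − 2Q = 0.7074, giving −¼ ln(0.7074) = 0.086540.
d = 0.589315 + 0.086540 = 0.675855.
Under a molecular clock d = 2μt, so t = d/(2μ) = 0.675855 / (2 × 0.029) = 11.65 Myr.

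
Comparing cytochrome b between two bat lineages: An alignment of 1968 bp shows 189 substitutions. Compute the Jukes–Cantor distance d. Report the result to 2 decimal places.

p = 189/1968 ≈ 0.096037.
d = −(3/4) ln(1 − 4p/3) = −0.75 ln(1 − 0.128049) = −0.75 ln(0.871951)
  = −0.75 × (-0.137022) = 0.102767 substitutions/site.

0.10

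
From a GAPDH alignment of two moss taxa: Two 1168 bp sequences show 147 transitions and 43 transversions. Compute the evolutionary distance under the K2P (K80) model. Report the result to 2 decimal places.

0.19

P = 147/1168 ≈ 0.125856 and Q = 43/1168 ≈ 0.036815.
Under the Kimura two-parameter model, d = −½ ln(1 − 2P − Q) − ¼ ln(1 − 2Q).
1 − 2P − Q = 0.711473, giving −½ ln(0.711473) = 0.170209.
1 − 2Q = 0.92637, giving −¼ ln(0.92637) = 0.019120.
d = 0.170209 + 0.019120 = 0.189329.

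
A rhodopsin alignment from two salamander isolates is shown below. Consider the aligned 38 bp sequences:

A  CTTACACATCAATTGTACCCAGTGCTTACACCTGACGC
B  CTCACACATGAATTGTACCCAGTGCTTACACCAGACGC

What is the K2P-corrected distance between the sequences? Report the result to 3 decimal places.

0.083

Of 38 sites, 1 differences are transitions and 2 are transversions, so P = 1/38 ≈ 0.026316 and Q = 2/38 ≈ 0.052632.
Under the Kimura two-parameter model, d = −½ ln(1 − 2P − Q) − ¼ ln(1 − 2Q).
1 − 2P − Q = 0.894736, giving −½ ln(0.894736) = 0.055613.
1 − 2Q = 0.894736, giving −¼ ln(0.894736) = 0.027807.
d = 0.055613 + 0.027807 = 0.083420.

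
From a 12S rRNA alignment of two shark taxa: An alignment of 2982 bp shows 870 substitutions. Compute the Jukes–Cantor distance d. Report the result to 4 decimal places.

p = 870/2982 ≈ 0.291751.
d = −(3/4) ln(1 − 4p/3) = −0.75 ln(1 − 0.389001) = −0.75 ln(0.610999)
  = −0.75 × (-0.492660) = 0.369495 substitutions/site.

0.3695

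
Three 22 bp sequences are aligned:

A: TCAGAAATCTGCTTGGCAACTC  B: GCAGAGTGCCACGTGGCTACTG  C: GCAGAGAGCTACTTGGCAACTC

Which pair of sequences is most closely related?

A and C

A–B: 9/22 differ, p = 0.409, d = 0.591.
A–C: 4/22 differ, p = 0.182, d = 0.208.
B–C: 5/22 differ, p = 0.227, d = 0.271.
The smallest distance is between A and C.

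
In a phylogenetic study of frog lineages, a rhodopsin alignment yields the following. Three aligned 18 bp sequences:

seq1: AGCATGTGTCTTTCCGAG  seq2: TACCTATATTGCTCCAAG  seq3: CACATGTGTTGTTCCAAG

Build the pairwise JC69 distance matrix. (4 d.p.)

d(seq1,seq2) = 0.8240, d(seq1,seq3) = 0.3470, d(seq2,seq3) = 0.3470

seq1–seq2: 9/18 sites differ → p = 0.5, d = −0.75 ln(1 − 0.666667) = 0.823960 ≈ 0.8240.
seq1–seq3: 5/18 sites differ → p ≈ 0.277778, d = −0.75 ln(1 − 0.370371) = 0.346968 ≈ 0.3470.
seq2–seq3: 5/18 sites differ → p ≈ 0.277778, d = −0.75 ln(1 − 0.370371) = 0.346968 ≈ 0.3470.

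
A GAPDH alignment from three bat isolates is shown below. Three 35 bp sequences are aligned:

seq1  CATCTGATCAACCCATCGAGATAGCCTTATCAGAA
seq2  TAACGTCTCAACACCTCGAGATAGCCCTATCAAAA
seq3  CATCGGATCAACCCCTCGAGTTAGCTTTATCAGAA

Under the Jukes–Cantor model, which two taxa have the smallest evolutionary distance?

seq1 and seq3

seq1–seq2: 9/35 differ, p = 0.257, d = 0.315.
seq1–seq3: 4/35 differ, p = 0.114, d = 0.124.
seq2–seq3: 9/35 differ, p = 0.257, d = 0.315.
The smallest distance is between seq1 and seq3.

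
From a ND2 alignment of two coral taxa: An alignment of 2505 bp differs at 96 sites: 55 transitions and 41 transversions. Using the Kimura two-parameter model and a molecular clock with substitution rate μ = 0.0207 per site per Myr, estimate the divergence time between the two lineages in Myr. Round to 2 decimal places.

0.95

P = 55/2505 ≈ 0.021956 and Q = 41/2505 ≈ 0.016367.
Under the Kimura two-parameter model, d = −½ ln(1 − 2P − Q) − ¼ ln(1 − 2Q).
1 − 2P − Q = 0.939721, giving −½ ln(0.939721) = 0.031086.
1 − 2Q = 0.967266, giving −¼ ln(0.967266) = 0.008320.
d = 0.031086 + 0.008320 = 0.039406.
Under a molecular clock d = 2μt, so t = d/(2μ) = 0.039406 / (2 × 0.0207) = 0.95 Myr.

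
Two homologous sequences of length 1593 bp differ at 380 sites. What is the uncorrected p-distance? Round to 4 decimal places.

p = 380/1593 = 0.238543… ≈ 0.2385 (to 4 d.p.).

0.2385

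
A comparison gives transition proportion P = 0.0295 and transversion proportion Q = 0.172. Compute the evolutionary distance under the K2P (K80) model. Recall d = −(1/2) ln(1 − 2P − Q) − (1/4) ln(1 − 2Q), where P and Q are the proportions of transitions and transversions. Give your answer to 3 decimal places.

0.237

Under the Kimura two-parameter model, d = −½ ln(1 − 2P − Q) − ¼ ln(1 − 2Q).
1 − 2P − Q = 0.769, giving −½ ln(0.769) = 0.131332.
1 − 2Q = 0.656, giving −¼ ln(0.656) = 0.105399.
d = 0.131332 + 0.105399 = 0.236731.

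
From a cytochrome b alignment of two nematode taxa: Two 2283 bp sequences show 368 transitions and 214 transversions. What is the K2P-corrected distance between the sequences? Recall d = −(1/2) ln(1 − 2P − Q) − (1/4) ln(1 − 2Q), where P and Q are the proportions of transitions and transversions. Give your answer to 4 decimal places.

P = 368/2283 ≈ 0.161191 and Q = 214/2283 ≈ 0.093736.
Under the Kimura two-parameter model, d = −½ ln(1 − 2P − Q) − ¼ ln(1 − 2Q).
1 − 2P − Q = 0.583882, giving −½ ln(0.583882) = 0.269028.
1 − 2Q = 0.812528, giving −¼ ln(0.812528) = 0.051901.
d = 0.269028 + 0.051901 = 0.320929.

0.3209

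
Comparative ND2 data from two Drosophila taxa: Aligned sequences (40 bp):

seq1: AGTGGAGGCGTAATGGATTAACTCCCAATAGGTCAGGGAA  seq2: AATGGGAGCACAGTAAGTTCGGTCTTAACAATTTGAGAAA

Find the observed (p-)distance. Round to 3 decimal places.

0.525

The sequences differ at 21 of 40 positions.
p = 21/40 = 0.525.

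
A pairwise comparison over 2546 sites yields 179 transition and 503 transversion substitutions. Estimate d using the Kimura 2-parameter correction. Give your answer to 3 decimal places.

P = 179/2546 ≈ 0.070306 and Q = 503/2546 ≈ 0.197565.
Under the Kimura two-parameter model, d = −½ ln(1 − 2P − Q) − ¼ ln(1 − 2Q).
1 − 2P − Q = 0.661823, giving −½ ln(0.661823) = 0.206379.
1 − 2Q = 0.60487, giving −¼ ln(0.60487) = 0.125685.
d = 0.206379 + 0.125685 = 0.332064.

0.332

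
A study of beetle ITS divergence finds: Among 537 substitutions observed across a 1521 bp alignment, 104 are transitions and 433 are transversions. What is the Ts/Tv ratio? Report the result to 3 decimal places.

R = 104/433 = 0.240184… ≈ 0.240 (to 3 d.p.).

0.240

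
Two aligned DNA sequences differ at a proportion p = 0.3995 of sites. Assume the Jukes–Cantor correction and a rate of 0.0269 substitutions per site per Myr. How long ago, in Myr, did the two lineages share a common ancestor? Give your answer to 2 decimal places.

d = −(3/4) ln(1 − 4p/3) = −0.75 ln(1 − 0.532667) = −0.75 ln(0.467333)
  = −0.75 × (-0.760713) = 0.570535 substitutions/site.
Under a molecular clock d = 2μt, so t = d/(2μ) = 0.570535 / (2 × 0.0269) = 10.60 Myr.

10.60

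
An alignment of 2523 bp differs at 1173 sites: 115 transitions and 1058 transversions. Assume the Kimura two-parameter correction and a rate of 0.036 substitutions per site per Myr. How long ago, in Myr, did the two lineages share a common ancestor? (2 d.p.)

11.30

P = 115/2523 ≈ 0.045581 and Q = 1058/2523 ≈ 0.419342.
Under the Kimura two-parameter model, d = −½ ln(1 − 2P − Q) − ¼ ln(1 − 2Q).
1 − 2P − Q = 0.489496, giving −½ ln(0.489496) = 0.357189.
1 − 2Q = 0.161316, giving −¼ ln(0.161316) = 0.456098.
d = 0.357189 + 0.456098 = 0.813287.
Under a molecular clock d = 2μt, so t = d/(2μ) = 0.813287 / (2 × 0.036) = 11.30 Myr.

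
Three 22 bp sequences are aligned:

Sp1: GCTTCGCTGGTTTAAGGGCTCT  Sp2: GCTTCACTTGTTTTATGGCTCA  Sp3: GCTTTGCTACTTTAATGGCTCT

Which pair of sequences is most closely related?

Sp1 and Sp3

Sp1–Sp2: 5/22 differ, p = 0.227, d = 0.271.
Sp1–Sp3: 4/22 differ, p = 0.182, d = 0.208.
Sp2–Sp3: 6/22 differ, p = 0.273, d = 0.339.
The smallest distance is between Sp1 and Sp3.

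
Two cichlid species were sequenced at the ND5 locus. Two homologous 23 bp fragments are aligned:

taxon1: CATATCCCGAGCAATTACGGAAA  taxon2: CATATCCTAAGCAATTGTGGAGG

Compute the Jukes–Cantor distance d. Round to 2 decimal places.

0.32

The sequences differ at 6 of 23 sites (8, 9, 17, 18, 22, 23), so p = 6/23 ≈ 0.26087.
d = −(3/4) ln(1 − 4p/3) = −0.75 ln(1 − 0.347827) = −0.75 ln(0.652173)
  = −0.75 × (-0.427445) = 0.320584 substitutions/site.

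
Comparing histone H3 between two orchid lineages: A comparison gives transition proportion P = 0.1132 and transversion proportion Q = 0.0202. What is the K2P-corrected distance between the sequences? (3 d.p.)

0.152

Under the Kimura two-parameter model, d = −½ ln(1 − 2P − Q) − ¼ ln(1 − 2Q).
1 − 2P − Q = 0.7534, giving −½ ln(0.7534) = 0.141579.
1 − 2Q = 0.9596, giving −¼ ln(0.9596) = 0.010310.
d = 0.141579 + 0.010310 = 0.151889.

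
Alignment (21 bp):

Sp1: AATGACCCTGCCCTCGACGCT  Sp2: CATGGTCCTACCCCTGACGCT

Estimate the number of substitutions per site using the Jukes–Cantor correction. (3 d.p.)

0.360

The sequences differ at 6 of 21 sites (1, 5, 6, 10, 14, 15), so p = 6/21 ≈ 0.285714.
d = −(3/4) ln(1 − 4p/3) = −0.75 ln(1 − 0.380952) = −0.75 ln(0.619048)
  = −0.75 × (-0.479572) = 0.359679 substitutions/site.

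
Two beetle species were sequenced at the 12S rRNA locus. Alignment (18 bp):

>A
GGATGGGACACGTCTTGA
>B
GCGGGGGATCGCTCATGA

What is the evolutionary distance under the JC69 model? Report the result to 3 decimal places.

0.673

The sequences differ at 8 of 18 sites (2, 3, 4, 9, 10, 11, 12, 15), so p = 8/18 ≈ 0.444444.
d = −(3/4) ln(1 − 4p/3) = −0.75 ln(1 − 0.592592) = −0.75 ln(0.407408)
  = −0.75 × (-0.897940) = 0.673455 substitutions/site.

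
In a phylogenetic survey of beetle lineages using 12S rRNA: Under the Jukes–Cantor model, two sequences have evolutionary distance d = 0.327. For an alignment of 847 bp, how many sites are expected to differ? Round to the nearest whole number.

Invert JC69: p = (3/4)(1 − e^(−4d/3)) = 0.75 × (1 − e^(-0.436)) = 0.75 × (1 − 0.646618) = 0.265037.
Expected differing sites = pL ≈ 0.265037 × 847 = 224.486339 ≈ 224.

224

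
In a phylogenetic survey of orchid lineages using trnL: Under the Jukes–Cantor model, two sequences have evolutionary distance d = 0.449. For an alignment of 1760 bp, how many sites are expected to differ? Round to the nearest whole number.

595

Invert JC69: p = (3/4)(1 − e^(−4d/3)) = 0.75 × (1 − e^(-0.598667)) = 0.75 × (1 − 0.549544) = 0.337842.
Expected differing sites = pL ≈ 0.337842 × 1760 = 594.60192 ≈ 595.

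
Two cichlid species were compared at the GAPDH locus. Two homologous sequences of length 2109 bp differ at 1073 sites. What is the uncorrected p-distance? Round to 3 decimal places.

0.509

p = 1073/2109 = 0.508771… ≈ 0.509 (to 3 d.p.).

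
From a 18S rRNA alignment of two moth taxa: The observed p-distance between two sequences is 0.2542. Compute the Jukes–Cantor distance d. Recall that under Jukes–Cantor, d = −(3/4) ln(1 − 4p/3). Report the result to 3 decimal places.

d = −(3/4) ln(1 − 4p/3) = −0.75 ln(1 − 0.338933) = −0.75 ln(0.661067)
  = −0.75 × (-0.413900) = 0.310425 substitutions/site.

0.310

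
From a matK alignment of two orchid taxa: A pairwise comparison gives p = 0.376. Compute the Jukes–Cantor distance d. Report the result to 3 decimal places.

d = −(3/4) ln(1 − 4p/3) = −0.75 ln(1 − 0.501333) = −0.75 ln(0.498667)
  = −0.75 × (-0.695817) = 0.521863 substitutions/site.

0.522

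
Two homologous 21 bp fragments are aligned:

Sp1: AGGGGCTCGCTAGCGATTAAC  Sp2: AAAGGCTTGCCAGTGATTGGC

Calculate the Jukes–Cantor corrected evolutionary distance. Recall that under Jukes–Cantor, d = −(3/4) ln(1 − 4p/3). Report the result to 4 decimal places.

0.4408

The sequences differ at 7 of 21 sites (2, 3, 8, 11, 14, 19, 20), so p = 7/21 ≈ 0.333333.
d = −(3/4) ln(1 − 4p/3) = −0.75 ln(1 − 0.444444) = −0.75 ln(0.555556)
  = −0.75 × (-0.587786) = 0.440840 substitutions/site.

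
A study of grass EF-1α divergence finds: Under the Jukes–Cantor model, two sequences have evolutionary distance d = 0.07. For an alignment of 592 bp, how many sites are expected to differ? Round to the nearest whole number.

40

Invert JC69: p = (3/4)(1 − e^(−4d/3)) = 0.75 × (1 − e^(-0.093333)) = 0.75 × (1 − 0.910890) = 0.066833.
Expected differing sites = pL ≈ 0.066833 × 592 = 39.565136 ≈ 40.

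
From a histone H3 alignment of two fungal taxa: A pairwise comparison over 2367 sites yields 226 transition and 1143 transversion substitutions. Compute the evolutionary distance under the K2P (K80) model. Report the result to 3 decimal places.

P = 226/2367 ≈ 0.09548 and Q = 1143/2367 ≈ 0.48289.
Under the Kimura two-parameter model, d = −½ ln(1 − 2P − Q) − ¼ ln(1 − 2Q).
1 − 2P − Q = 0.32615, giving −½ ln(0.32615) = 0.560199.
1 − 2Q = 0.03422, giving −¼ ln(0.03422) = 0.843736.
d = 0.560199 + 0.843736 = 1.403935.

1.404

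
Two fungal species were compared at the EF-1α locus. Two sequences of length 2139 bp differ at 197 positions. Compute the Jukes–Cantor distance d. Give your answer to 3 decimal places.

0.098

p = 197/2139 ≈ 0.092099.
d = −(3/4) ln(1 − 4p/3) = −0.75 ln(1 − 0.122799) = −0.75 ln(0.877201)
  = −0.75 × (-0.131019) = 0.098264 substitutions/site.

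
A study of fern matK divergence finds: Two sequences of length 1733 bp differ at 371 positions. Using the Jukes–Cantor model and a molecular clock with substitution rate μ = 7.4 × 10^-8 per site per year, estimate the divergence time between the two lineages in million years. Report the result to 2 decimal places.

1.70

p = 371/1733 ≈ 0.21408.
d = −(3/4) ln(1 − 4p/3) = −0.75 ln(1 − 0.28544) = −0.75 ln(0.71456)
  = −0.75 × (-0.336088) = 0.252066 substitutions/site.
Under a molecular clock d = 2μt, so t = d/(2μ) = 0.252066 / (2 × 7.4 × 10^-8) = 1.70 million years.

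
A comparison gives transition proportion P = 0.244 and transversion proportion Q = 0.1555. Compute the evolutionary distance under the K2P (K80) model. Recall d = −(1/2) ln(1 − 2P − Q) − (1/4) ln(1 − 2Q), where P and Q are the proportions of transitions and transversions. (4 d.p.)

Under the Kimura two-parameter model, d = −½ ln(1 − 2P − Q) − ¼ ln(1 − 2Q).
1 − 2P − Q = 0.3565, giving −½ ln(0.3565) = 0.515711.
1 − 2Q = 0.689, giving −¼ ln(0.689) = 0.093129.
d = 0.515711 + 0.093129 = 0.608840.

0.6088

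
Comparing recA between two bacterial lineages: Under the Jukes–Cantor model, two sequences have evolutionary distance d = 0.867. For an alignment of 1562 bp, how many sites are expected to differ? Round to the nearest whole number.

803

Invert JC69: p = (3/4)(1 − e^(−4d/3)) = 0.75 × (1 − e^(-1.156)) = 0.75 × (1 − 0.314743) = 0.513943.
Expected differing sites = pL ≈ 0.513943 × 1562 = 802.778966 ≈ 803.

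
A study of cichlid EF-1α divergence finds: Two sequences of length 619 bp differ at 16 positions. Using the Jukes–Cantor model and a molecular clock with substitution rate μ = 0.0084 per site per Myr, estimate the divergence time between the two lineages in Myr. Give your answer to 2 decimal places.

1.57

p = 16/619 ≈ 0.025848.
d = −(3/4) ln(1 − 4p/3) = −0.75 ln(1 − 0.034464) = −0.75 ln(0.965536)
  = −0.75 × (-0.035072) = 0.026304 substitutions/site.
Under a molecular clock d = 2μt, so t = d/(2μ) = 0.026304 / (2 × 0.0084) = 1.57 Myr.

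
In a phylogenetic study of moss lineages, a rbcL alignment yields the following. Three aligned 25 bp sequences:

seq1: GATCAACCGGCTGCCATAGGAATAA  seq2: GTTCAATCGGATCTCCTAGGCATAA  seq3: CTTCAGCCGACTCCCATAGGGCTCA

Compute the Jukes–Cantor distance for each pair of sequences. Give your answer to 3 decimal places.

seq1–seq2: 7/25 sites differ → p = 0.28, d = −0.75 ln(1 − 0.373333) = 0.350505 ≈ 0.351.
seq1–seq3: 8/25 sites differ → p = 0.32, d = −0.75 ln(1 − 0.426667) = 0.417216 ≈ 0.417.
seq2–seq3: 10/25 sites differ → p = 0.4, d = −0.75 ln(1 − 0.533333) = 0.571605 ≈ 0.572.

d(seq1,seq2) = 0.351, d(seq1,seq3) = 0.417, d(seq2,seq3) = 0.572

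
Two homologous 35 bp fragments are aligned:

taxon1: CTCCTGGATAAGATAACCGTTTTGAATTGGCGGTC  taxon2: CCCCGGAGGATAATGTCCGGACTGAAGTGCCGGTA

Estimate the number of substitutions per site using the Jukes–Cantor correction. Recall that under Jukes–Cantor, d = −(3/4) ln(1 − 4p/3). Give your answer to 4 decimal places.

The sequences differ at 15 of 35 sites, so p = 15/35 ≈ 0.428571.
d = −(3/4) ln(1 − 4p/3) = −0.75 ln(1 − 0.571428) = −0.75 ln(0.428572)
  = −0.75 × (-0.847297) = 0.635473 substitutions/site.

0.6355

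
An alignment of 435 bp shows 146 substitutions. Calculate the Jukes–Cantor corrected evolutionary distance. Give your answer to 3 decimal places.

0.445

p = 146/435 ≈ 0.335632.
d = −(3/4) ln(1 − 4p/3) = −0.75 ln(1 − 0.447509) = −0.75 ln(0.552491)
  = −0.75 × (-0.593318) = 0.444989 substitutions/site.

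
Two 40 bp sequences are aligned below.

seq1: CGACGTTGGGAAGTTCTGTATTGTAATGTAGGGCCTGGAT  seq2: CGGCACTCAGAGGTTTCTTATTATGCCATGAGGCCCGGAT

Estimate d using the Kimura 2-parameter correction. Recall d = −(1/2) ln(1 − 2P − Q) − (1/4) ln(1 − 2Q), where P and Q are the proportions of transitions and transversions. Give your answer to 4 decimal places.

0.7865

Of 40 sites, 14 differences are transitions and 3 are transversions, so P = 14/40 = 0.35 and Q = 3/40 = 0.075.
Under the Kimura two-parameter model, d = −½ ln(1 − 2P − Q) − ¼ ln(1 − 2Q).
1 − 2P − Q = 0.225, giving −½ ln(0.225) = 0.745827.
1 − 2Q = 0.85, giving −¼ ln(0.85) = 0.040630.
d = 0.745827 + 0.040630 = 0.786457.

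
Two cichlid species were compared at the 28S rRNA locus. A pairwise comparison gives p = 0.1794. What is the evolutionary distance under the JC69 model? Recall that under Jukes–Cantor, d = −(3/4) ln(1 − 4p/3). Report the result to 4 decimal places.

d = −(3/4) ln(1 − 4p/3) = −0.75 ln(1 − 0.2392) = −0.75 ln(0.7608)
  = −0.75 × (-0.273385) = 0.205039 substitutions/site.

0.2050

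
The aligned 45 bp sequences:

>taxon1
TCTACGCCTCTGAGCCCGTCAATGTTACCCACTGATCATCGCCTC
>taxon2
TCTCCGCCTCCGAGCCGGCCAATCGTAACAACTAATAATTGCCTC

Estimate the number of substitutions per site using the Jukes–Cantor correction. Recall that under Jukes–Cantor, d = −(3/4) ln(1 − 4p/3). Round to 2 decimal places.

0.30

The sequences differ at 11 of 45 sites, so p = 11/45 ≈ 0.244444.
d = −(3/4) ln(1 − 4p/3) = −0.75 ln(1 − 0.325925) = −0.75 ln(0.674075)
  = −0.75 × (-0.394414) = 0.295811 substitutions/site.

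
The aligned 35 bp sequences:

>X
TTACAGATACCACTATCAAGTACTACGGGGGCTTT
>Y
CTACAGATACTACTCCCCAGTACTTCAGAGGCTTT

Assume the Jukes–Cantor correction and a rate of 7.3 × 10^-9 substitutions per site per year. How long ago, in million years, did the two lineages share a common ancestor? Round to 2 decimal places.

The sequences differ at 8 of 35 sites (1, 11, 15, 16, 18, 25, 27, 29), so p = 8/35 ≈ 0.228571.
d = −(3/4) ln(1 − 4p/3) = −0.75 ln(1 − 0.304761) = −0.75 ln(0.695239)
  = −0.75 × (-0.363500) = 0.272625 substitutions/site.
Under a molecular clock d = 2μt, so t = d/(2μ) = 0.272625 / (2 × 7.3 × 10^-9) = 18.67 million years.

18.67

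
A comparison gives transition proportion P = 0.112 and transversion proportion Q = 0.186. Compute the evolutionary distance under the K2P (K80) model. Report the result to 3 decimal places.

Under the Kimura two-parameter model, d = −½ ln(1 − 2P − Q) − ¼ ln(1 − 2Q).
1 − 2P − Q = 0.59, giving −½ ln(0.59) = 0.263816.
1 − 2Q = 0.628, giving −¼ ln(0.628) = 0.116304.
d = 0.263816 + 0.116304 = 0.380120.

0.380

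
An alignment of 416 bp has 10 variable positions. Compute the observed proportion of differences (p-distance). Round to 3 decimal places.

p = 10/416 = 0.024038… ≈ 0.024 (to 3 d.p.).

0.024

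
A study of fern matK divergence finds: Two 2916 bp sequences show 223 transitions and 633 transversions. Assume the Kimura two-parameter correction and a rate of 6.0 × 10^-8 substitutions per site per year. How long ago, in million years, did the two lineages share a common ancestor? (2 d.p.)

3.11

P = 223/2916 ≈ 0.076475 and Q = 633/2916 ≈ 0.217078.
Under the Kimura two-parameter model, d = −½ ln(1 − 2P − Q) − ¼ ln(1 − 2Q).
1 − 2P − Q = 0.629972, giving −½ ln(0.629972) = 0.231040.
1 − 2Q = 0.565844, giving −¼ ln(0.565844) = 0.142359.
d = 0.231040 + 0.142359 = 0.373399.
Under a molecular clock d = 2μt, so t = d/(2μ) = 0.373399 / (2 × 6.0 × 10^-8) = 3.11 million years.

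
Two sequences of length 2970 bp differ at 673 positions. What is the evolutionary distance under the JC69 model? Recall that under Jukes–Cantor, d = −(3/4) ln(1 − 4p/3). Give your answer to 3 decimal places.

0.270

p = 673/2970 ≈ 0.226599.
d = −(3/4) ln(1 − 4p/3) = −0.75 ln(1 − 0.302132) = −0.75 ln(0.697868)
  = −0.75 × (-0.359725) = 0.269794 substitutions/site.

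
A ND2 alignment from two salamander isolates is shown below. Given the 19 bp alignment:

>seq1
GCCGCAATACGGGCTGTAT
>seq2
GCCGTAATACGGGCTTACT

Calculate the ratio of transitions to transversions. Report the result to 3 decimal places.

0.333

Transitions are A↔G and C↔T; transversions are all other mismatches.
Transitions: 1. Transversions: 3.
R = 1/3 = 0.333333… ≈ 0.333 (to 3 d.p.).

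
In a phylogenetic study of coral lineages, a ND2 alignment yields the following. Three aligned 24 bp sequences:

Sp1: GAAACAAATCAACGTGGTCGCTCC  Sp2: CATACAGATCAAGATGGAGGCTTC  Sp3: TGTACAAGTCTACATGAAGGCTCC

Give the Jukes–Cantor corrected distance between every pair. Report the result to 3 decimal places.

d(Sp1,Sp2) = 0.441, d(Sp1,Sp3) = 0.520, d(Sp2,Sp3) = 0.441

Sp1–Sp2: 8/24 sites differ → p ≈ 0.333333, d = −0.75 ln(1 − 0.444444) = 0.440839 ≈ 0.441.
Sp1–Sp3: 9/24 sites differ → p = 0.375, d = −0.75 ln(1 − 0.5) = 0.519860 ≈ 0.520.
Sp2–Sp3: 8/24 sites differ → p ≈ 0.333333, d = −0.75 ln(1 − 0.444444) = 0.440839 ≈ 0.441.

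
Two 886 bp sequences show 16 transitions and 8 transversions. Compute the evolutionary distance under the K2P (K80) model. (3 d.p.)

0.028

P = 16/886 ≈ 0.018059 and Q = 8/886 ≈ 0.009029.
Under the Kimura two-parameter model, d = −½ ln(1 − 2P − Q) − ¼ ln(1 − 2Q).
1 − 2P − Q = 0.954853, giving −½ ln(0.954853) = 0.023099.
1 − 2Q = 0.981942, giving −¼ ln(0.981942) = 0.004556.
d = 0.023099 + 0.004556 = 0.027655.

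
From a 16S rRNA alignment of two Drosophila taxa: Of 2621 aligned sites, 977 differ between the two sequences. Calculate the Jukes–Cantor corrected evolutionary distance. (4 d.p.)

p = 977/2621 ≈ 0.372758.
d = −(3/4) ln(1 − 4p/3) = −0.75 ln(1 − 0.497011) = −0.75 ln(0.502989)
  = −0.75 × (-0.687187) = 0.515390 substitutions/site.

0.5154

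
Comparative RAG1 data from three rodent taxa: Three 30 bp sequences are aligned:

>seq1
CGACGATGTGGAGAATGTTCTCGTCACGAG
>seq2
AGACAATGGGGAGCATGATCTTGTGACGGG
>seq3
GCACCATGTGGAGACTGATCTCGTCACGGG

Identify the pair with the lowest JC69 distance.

seq1–seq2: 8/30 differ, p = 0.267, d = 0.330.
seq1–seq3: 6/30 differ, p = 0.200, d = 0.233.
seq2–seq3: 8/30 differ, p = 0.267, d = 0.330.
The smallest distance is between seq1 and seq3.

seq1 and seq3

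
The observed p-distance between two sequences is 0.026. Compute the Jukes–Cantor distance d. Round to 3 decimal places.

0.026

d = −(3/4) ln(1 − 4p/3) = −0.75 ln(1 − 0.034667) = −0.75 ln(0.965333)
  = −0.75 × (-0.035282) = 0.026462 substitutions/site.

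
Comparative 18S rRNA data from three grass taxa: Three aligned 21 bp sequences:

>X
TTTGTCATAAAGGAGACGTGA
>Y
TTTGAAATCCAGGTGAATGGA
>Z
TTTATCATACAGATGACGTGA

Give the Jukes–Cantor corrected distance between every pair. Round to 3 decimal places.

X–Y: 8/21 sites differ → p ≈ 0.380952, d = −0.75 ln(1 − 0.507936) = 0.531860 ≈ 0.532.
X–Z: 4/21 sites differ → p ≈ 0.190476, d = −0.75 ln(1 − 0.253968) = 0.219740 ≈ 0.220.
Y–Z: 8/21 sites differ → p ≈ 0.380952, d = −0.75 ln(1 − 0.507936) = 0.531860 ≈ 0.532.

d(X,Y) = 0.532, d(X,Z) = 0.220, d(Y,Z) = 0.532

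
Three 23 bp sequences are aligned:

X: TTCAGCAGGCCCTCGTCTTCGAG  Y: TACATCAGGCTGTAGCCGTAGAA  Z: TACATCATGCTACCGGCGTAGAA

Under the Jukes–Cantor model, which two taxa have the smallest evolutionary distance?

Y and Z

X–Y: 9/23 differ, p = 0.391, d = 0.553.
X–Z: 10/23 differ, p = 0.435, d = 0.650.
Y–Z: 5/23 differ, p = 0.217, d = 0.257.
The smallest distance is between Y and Z.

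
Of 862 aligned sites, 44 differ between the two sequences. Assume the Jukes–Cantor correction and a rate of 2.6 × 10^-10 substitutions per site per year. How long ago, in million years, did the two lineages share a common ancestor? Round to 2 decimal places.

p = 44/862 ≈ 0.051044.
d = −(3/4) ln(1 − 4p/3) = −0.75 ln(1 − 0.068059) = −0.75 ln(0.931941)
  = −0.75 × (-0.070486) = 0.052865 substitutions/site.
Under a molecular clock d = 2μt, so t = d/(2μ) = 0.052865 / (2 × 2.6 × 10^-10) = 101.66 million years.

101.66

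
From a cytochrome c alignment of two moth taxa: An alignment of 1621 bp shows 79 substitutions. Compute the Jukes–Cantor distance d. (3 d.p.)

p = 79/1621 ≈ 0.048735.
d = −(3/4) ln(1 − 4p/3) = −0.75 ln(1 − 0.06498) = −0.75 ln(0.93502)
  = −0.75 × (-0.067187) = 0.050390 substitutions/site.

0.050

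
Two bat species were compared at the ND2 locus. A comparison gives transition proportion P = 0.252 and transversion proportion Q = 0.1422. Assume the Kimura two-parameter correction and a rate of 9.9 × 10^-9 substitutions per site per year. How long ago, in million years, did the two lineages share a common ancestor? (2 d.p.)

30.46

Under the Kimura two-parameter model, d = −½ ln(1 − 2P − Q) − ¼ ln(1 − 2Q).
1 − 2P − Q = 0.3538, giving −½ ln(0.3538) = 0.519512.
1 − 2Q = 0.7156, giving −¼ ln(0.7156) = 0.083658.
d = 0.519512 + 0.083658 = 0.603170.
Under a molecular clock d = 2μt, so t = d/(2μ) = 0.603170 / (2 × 9.9 × 10^-9) = 30.46 million years.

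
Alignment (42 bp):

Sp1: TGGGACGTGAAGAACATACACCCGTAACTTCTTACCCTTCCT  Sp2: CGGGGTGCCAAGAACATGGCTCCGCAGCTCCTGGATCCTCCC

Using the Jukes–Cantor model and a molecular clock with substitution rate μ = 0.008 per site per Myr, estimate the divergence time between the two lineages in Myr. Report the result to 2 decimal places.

39.72

The sequences differ at 18 of 42 sites, so p = 18/42 ≈ 0.428571.
d = −(3/4) ln(1 − 4p/3) = −0.75 ln(1 − 0.571428) = −0.75 ln(0.428572)
  = −0.75 × (-0.847297) = 0.635473 substitutions/site.
Under a molecular clock d = 2μt, so t = d/(2μ) = 0.635473 / (2 × 0.008) = 39.72 Myr.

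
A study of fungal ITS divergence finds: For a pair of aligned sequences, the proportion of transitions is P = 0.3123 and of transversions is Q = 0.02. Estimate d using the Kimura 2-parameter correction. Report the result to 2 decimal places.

Under the Kimura two-parameter model, d = −½ ln(1 − 2P − Q) − ¼ ln(1 − 2Q).
1 − 2P − Q = 0.3554, giving −½ ln(0.3554) = 0.517256.
1 − 2Q = 0.96, giving −¼ ln(0.96) = 0.010205.
d = 0.517256 + 0.010205 = 0.527461.

0.53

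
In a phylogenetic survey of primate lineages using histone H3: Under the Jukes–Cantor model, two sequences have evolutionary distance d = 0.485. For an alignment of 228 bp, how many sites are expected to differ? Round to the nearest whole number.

81

Invert JC69: p = (3/4)(1 − e^(−4d/3)) = 0.75 × (1 − e^(-0.646667)) = 0.75 × (1 − 0.523789) = 0.357158.
Expected differing sites = pL ≈ 0.357158 × 228 = 81.432024 ≈ 81.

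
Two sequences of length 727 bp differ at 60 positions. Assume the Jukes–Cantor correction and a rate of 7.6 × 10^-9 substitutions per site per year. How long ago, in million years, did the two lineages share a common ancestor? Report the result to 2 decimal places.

5.75

p = 60/727 ≈ 0.082531.
d = −(3/4) ln(1 − 4p/3) = −0.75 ln(1 − 0.110041) = −0.75 ln(0.889959)
  = −0.75 × (-0.116580) = 0.087435 substitutions/site.
Under a molecular clock d = 2μt, so t = d/(2μ) = 0.087435 / (2 × 7.6 × 10^-9) = 5.75 million years.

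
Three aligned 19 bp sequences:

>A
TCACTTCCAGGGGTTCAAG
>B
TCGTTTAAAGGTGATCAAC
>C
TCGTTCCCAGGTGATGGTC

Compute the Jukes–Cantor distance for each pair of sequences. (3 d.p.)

A–B: 7/19 sites differ → p ≈ 0.368421, d = −0.75 ln(1 − 0.491228) = 0.506816 ≈ 0.507.
A–C: 9/19 sites differ → p ≈ 0.473684, d = −0.75 ln(1 − 0.631579) = 0.748897 ≈ 0.749.
B–C: 6/19 sites differ → p ≈ 0.315789, d = −0.75 ln(1 − 0.421052) = 0.409907 ≈ 0.410.

d(A,B) = 0.507, d(A,C) = 0.749, d(B,C) = 0.410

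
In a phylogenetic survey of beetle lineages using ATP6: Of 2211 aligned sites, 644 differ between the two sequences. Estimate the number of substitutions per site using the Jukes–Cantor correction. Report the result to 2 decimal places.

0.37

p = 644/2211 ≈ 0.291271.
d = −(3/4) ln(1 − 4p/3) = −0.75 ln(1 − 0.388361) = −0.75 ln(0.611639)
  = −0.75 × (-0.491613) = 0.368710 substitutions/site.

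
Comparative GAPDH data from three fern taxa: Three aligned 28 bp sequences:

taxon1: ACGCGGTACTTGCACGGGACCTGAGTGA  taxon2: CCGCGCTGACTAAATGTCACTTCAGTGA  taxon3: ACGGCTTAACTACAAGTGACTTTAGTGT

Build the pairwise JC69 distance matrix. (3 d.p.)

taxon1–taxon2: 12/28 sites differ → p ≈ 0.428571, d = −0.75 ln(1 − 0.571428) = 0.635472 ≈ 0.635.
taxon1–taxon3: 11/28 sites differ → p ≈ 0.392857, d = −0.75 ln(1 − 0.523809) = 0.556452 ≈ 0.556.
taxon2–taxon3: 10/28 sites differ → p ≈ 0.357143, d = −0.75 ln(1 − 0.476191) = 0.484971 ≈ 0.485.

d(taxon1,taxon2) = 0.635, d(taxon1,taxon3) = 0.556, d(taxon2,taxon3) = 0.485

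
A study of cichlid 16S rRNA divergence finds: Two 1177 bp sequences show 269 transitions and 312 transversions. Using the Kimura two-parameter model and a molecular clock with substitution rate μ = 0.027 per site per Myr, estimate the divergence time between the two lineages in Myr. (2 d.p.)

15.36

P = 269/1177 ≈ 0.228547 and Q = 312/1177 ≈ 0.265081.
Under the Kimura two-parameter model, d = −½ ln(1 − 2P − Q) − ¼ ln(1 − 2Q).
1 − 2P − Q = 0.277825, giving −½ ln(0.277825) = 0.640382.
1 − 2Q = 0.469838, giving −¼ ln(0.469838) = 0.188842.
d = 0.640382 + 0.188842 = 0.829224.
Under a molecular clock d = 2μt, so t = d/(2μ) = 0.829224 / (2 × 0.027) = 15.36 Myr.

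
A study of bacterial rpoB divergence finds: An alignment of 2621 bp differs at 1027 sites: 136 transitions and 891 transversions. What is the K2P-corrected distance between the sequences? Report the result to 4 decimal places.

P = 136/2621 ≈ 0.051889 and Q = 891/2621 ≈ 0.339947.
Under the Kimura two-parameter model, d = −½ ln(1 − 2P − Q) − ¼ ln(1 − 2Q).
1 − 2P − Q = 0.556275, giving −½ ln(0.556275) = 0.293246.
1 − 2Q = 0.320106, giving −¼ ln(0.320106) = 0.284776.
d = 0.293246 + 0.284776 = 0.578022.

0.5780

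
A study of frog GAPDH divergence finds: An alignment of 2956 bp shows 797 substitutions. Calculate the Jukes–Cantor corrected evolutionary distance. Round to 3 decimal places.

0.334

p = 797/2956 ≈ 0.269621.
d = −(3/4) ln(1 − 4p/3) = −0.75 ln(1 − 0.359495) = −0.75 ln(0.640505)
  = −0.75 × (-0.445498) = 0.334124 substitutions/site.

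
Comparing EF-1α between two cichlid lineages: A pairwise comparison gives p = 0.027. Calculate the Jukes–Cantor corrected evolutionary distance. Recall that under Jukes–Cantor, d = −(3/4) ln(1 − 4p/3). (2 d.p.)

d = −(3/4) ln(1 − 4p/3) = −0.75 ln(1 − 0.036) = −0.75 ln(0.964)
  = −0.75 × (-0.036664) = 0.027498 substitutions/site.

0.03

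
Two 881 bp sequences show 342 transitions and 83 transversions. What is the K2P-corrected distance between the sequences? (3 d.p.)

P = 342/881 ≈ 0.388195 and Q = 83/881 ≈ 0.094211.
Under the Kimura two-parameter model, d = −½ ln(1 − 2P − Q) − ¼ ln(1 − 2Q).
1 − 2P − Q = 0.129399, giving −½ ln(0.129399) = 1.022427.
1 − 2Q = 0.811578, giving −¼ ln(0.811578) = 0.052194.
d = 1.022427 + 0.052194 = 1.074621.

1.075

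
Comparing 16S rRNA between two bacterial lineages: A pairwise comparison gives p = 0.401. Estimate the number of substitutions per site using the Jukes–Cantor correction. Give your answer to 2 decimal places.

0.57

d = −(3/4) ln(1 − 4p/3) = −0.75 ln(1 − 0.534667) = −0.75 ln(0.465333)
  = −0.75 × (-0.765002) = 0.573752 substitutions/site.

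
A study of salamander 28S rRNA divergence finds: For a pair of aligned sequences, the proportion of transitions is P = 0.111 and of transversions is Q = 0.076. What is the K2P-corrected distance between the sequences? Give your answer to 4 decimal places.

Under the Kimura two-parameter model, d = −½ ln(1 − 2P − Q) − ¼ ln(1 − 2Q).
1 − 2P − Q = 0.702, giving −½ ln(0.702) = 0.176911.
1 − 2Q = 0.848, giving −¼ ln(0.848) = 0.041219.
d = 0.176911 + 0.041219 = 0.218130.

0.2181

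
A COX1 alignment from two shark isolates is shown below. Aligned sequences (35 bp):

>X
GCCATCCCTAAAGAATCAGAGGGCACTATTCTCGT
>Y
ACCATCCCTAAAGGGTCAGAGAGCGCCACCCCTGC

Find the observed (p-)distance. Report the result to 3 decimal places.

The sequences differ at 11 of 35 positions.
p = 11/35 = 0.314285… ≈ 0.314 (to 3 d.p.).

0.314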